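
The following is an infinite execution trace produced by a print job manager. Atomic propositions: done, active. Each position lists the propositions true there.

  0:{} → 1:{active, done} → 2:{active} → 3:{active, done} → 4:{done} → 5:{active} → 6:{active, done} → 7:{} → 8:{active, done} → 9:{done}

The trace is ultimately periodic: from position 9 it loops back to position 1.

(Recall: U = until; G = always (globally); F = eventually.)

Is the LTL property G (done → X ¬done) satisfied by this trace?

done → X ¬done must hold at every position from 0 onward. It fails at position 3, so G (done → X ¬done) is false.
Positions where done holds: 1, 3, 4, 6, 8, 9.
Check X ¬done at each: 1→ok, 3→fails, 4→ok, 6→ok, 8→fails, 9→fails.

Does not hold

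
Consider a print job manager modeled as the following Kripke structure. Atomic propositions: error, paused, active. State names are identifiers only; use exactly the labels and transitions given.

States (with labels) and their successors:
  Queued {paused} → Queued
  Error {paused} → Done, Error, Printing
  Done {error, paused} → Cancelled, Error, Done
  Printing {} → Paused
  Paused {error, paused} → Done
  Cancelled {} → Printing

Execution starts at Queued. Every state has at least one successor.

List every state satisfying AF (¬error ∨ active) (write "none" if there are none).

States satisfying ¬error ∨ active: {Queued, Error, Printing, Cancelled}.
States satisfying AF (¬error ∨ active): {Queued, Error, Printing, Cancelled}.

{Queued, Error, Printing, Cancelled}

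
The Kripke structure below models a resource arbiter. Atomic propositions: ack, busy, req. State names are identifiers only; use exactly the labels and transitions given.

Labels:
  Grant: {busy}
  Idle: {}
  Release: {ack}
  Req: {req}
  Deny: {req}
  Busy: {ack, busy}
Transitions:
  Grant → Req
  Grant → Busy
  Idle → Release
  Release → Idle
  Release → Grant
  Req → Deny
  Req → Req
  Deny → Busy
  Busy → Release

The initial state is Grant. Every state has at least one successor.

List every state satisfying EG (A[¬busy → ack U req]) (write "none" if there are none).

States satisfying A[¬busy → ack U req]: {Req, Deny}.
States satisfying EG (A[¬busy → ack U req]): {Req}.

{Req}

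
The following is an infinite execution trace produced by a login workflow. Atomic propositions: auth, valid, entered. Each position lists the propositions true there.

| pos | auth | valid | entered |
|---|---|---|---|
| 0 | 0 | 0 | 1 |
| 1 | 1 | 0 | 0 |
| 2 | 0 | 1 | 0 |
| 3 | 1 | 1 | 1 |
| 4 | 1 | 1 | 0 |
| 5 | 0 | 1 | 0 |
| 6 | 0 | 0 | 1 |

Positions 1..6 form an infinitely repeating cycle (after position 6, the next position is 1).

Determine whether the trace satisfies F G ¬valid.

G ¬valid is false at every position 0..6, so it never becomes true and F G ¬valid fails.

Violated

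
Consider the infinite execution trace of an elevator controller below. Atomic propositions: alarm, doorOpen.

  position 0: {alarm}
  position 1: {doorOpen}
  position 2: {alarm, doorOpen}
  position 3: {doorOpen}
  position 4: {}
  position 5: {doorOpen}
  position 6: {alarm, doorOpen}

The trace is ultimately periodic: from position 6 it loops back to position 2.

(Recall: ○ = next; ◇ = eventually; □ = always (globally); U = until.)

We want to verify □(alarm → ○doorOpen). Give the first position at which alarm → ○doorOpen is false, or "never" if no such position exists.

never

alarm → ○doorOpen holds at every position 0..6, and those are all the positions the trace ever visits, so the invariant □(alarm → ○doorOpen) is never violated.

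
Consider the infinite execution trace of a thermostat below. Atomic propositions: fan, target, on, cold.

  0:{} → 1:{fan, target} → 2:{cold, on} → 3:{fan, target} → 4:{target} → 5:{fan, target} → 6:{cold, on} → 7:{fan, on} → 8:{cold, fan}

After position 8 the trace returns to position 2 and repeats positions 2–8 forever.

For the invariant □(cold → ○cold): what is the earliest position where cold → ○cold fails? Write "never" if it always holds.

Check cold → ○cold at each position in order: 0 ✓, 1 ✓.
At position 2 the labels are {cold, on} and the next position 3 has {fan, target}, so cold → ○cold is false there. This is the first violation.

2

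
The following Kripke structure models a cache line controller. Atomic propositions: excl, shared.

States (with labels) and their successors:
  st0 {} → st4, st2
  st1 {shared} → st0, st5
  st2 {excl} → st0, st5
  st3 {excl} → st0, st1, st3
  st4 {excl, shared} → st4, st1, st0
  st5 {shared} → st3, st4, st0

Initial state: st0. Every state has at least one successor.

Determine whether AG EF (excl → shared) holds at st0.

Satisfied

States satisfying EF (excl → shared): {st0, st1, st2, st3, st4, st5}.
States satisfying AG EF (excl → shared): {st0, st1, st2, st3, st4, st5}.
Every state reachable from st0 satisfies EF (excl → shared).
st0 ∈ Sat(AG EF (excl → shared)).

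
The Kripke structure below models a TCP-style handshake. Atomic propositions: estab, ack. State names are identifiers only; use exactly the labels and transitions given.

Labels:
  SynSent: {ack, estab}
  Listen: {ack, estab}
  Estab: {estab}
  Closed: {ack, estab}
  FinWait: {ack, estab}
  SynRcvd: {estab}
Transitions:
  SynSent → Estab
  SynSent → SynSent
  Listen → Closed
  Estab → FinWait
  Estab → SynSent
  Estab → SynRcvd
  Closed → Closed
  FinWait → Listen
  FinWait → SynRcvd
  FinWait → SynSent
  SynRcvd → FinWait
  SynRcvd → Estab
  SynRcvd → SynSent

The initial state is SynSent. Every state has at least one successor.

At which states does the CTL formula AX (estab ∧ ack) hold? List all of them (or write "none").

States satisfying estab ∧ ack: {SynSent, Listen, Closed, FinWait}.
States satisfying AX (estab ∧ ack): {Listen, Closed}.

{Listen, Closed}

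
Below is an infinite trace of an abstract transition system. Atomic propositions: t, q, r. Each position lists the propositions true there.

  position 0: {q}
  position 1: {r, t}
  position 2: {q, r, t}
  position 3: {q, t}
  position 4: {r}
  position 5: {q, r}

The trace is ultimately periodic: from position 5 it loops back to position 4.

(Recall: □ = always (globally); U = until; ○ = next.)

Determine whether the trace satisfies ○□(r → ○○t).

Does not hold

The position after 0 is 1; □(r → ○○t) is false there.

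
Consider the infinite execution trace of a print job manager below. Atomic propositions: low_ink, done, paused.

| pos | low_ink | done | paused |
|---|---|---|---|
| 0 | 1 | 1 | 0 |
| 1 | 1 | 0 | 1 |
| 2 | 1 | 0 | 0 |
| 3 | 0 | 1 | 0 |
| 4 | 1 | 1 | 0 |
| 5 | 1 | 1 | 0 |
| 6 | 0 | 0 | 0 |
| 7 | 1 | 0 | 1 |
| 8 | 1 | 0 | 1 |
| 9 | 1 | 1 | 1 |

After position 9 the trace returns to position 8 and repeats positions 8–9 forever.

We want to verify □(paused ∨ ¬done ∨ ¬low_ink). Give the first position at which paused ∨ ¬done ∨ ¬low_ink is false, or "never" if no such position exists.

0

At position 0 the labels are {done, low_ink}, so paused ∨ ¬done ∨ ¬low_ink is false there. This is the first violation.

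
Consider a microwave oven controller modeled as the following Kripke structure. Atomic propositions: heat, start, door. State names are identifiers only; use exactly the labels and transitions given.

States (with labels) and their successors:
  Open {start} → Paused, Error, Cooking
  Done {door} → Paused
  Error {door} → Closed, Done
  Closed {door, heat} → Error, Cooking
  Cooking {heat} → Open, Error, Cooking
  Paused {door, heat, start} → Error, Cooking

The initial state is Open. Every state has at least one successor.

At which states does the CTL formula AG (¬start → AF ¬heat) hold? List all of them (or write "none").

none

States satisfying ¬start → AF ¬heat: {Open, Done, Error, Paused}.
States satisfying AG (¬start → AF ¬heat): ∅.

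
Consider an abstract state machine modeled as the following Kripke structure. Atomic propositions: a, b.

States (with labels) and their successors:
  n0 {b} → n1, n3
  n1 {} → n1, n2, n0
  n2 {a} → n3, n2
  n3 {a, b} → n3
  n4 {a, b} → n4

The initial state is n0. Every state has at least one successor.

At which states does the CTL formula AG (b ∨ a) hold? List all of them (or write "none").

{n2, n3, n4}

States satisfying b ∨ a: {n0, n2, n3, n4}.
States satisfying AG (b ∨ a): {n2, n3, n4}.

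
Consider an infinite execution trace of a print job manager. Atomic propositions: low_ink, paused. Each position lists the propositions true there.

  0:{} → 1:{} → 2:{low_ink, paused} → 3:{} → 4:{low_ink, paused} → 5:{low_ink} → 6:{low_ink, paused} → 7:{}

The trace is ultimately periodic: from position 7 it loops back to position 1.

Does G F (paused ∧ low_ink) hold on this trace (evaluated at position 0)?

F (paused ∧ low_ink) holds at every position 0..7, and those are all positions ever visited, so G F (paused ∧ low_ink) holds.

Holds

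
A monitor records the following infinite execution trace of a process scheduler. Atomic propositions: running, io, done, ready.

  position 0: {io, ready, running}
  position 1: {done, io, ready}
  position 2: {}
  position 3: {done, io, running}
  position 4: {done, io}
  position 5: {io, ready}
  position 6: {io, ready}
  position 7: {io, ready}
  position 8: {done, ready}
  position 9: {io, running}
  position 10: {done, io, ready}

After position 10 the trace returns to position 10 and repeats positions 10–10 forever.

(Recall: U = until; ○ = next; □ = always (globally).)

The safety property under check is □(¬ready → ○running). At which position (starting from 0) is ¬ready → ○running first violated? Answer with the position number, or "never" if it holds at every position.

3

Check ¬ready → ○running at each position in order: 0 ✓, 1 ✓, 2 ✓.
At position 3 the labels are {done, io, running} and the next position 4 has {done, io}, so ¬ready → ○running is false there. This is the first violation.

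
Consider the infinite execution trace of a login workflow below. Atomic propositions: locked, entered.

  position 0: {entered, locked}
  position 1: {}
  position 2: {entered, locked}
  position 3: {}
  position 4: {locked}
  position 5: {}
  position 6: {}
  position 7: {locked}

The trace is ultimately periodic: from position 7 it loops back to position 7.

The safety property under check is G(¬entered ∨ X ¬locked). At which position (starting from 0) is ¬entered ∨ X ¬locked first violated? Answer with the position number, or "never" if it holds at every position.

never

¬entered ∨ X ¬locked holds at every position 0..7, and those are all the positions the trace ever visits, so the invariant G(¬entered ∨ X ¬locked) is never violated.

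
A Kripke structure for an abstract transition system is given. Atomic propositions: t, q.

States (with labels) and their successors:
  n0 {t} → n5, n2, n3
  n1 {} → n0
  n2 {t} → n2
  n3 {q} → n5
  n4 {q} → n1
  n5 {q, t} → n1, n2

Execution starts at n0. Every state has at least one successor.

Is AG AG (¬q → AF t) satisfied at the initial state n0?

States satisfying AG (¬q → AF t): {n0, n1, n2, n3, n4, n5}.
States satisfying AG AG (¬q → AF t): {n0, n1, n2, n3, n4, n5}.
Every state reachable from n0 satisfies AG (¬q → AF t).
n0 ∈ Sat(AG AG (¬q → AF t)).

Holds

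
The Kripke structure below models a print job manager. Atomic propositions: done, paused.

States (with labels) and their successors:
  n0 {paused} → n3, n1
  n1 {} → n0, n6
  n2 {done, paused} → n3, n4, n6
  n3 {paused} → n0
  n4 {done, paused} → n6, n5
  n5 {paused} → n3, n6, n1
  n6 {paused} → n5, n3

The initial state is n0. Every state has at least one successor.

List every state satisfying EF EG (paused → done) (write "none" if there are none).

none

States satisfying EG (paused → done): ∅.
States satisfying EF EG (paused → done): ∅.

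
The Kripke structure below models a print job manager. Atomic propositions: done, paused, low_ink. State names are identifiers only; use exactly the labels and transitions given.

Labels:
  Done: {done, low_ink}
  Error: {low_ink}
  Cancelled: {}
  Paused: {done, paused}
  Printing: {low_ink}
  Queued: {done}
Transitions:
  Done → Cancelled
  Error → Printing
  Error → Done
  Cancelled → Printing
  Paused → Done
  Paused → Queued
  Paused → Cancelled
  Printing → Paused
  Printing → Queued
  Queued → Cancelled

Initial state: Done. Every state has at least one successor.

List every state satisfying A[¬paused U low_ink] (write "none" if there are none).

{Done, Error, Cancelled, Printing, Queued}

States satisfying ¬paused: {Done, Error, Cancelled, Printing, Queued}.
States satisfying low_ink: {Done, Error, Printing}.
States satisfying A[¬paused U low_ink]: {Done, Error, Cancelled, Printing, Queued}.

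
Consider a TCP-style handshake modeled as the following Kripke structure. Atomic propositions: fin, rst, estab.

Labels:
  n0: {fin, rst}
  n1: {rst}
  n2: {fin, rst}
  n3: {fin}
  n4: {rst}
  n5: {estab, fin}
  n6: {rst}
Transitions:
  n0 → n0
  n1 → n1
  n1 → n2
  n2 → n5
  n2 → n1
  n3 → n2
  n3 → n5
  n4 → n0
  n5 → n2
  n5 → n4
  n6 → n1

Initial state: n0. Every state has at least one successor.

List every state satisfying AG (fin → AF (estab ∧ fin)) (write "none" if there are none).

none

States satisfying fin → AF (estab ∧ fin): {n1, n4, n5, n6}.
States satisfying AG (fin → AF (estab ∧ fin)): ∅.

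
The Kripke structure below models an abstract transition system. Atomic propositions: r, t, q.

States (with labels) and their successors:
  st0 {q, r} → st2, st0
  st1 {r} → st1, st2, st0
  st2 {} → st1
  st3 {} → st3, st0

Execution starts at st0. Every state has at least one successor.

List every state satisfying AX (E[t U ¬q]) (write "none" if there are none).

{st2}

States satisfying E[t U ¬q]: {st1, st2, st3}.
States satisfying AX (E[t U ¬q]): {st2}.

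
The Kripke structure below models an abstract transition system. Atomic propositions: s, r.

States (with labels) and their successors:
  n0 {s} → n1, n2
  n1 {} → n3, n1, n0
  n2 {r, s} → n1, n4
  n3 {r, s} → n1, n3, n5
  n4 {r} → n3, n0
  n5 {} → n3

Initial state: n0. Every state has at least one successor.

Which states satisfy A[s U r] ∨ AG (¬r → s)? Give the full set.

States satisfying s: {n0, n2, n3}.
States satisfying r: {n2, n3, n4}.
States satisfying A[s U r]: {n2, n3, n4}.
States satisfying ¬r → s: {n0, n2, n3, n4}.
States satisfying AG (¬r → s): ∅.
States satisfying A[s U r] ∨ AG (¬r → s): {n2, n3, n4}.

{n2, n3, n4}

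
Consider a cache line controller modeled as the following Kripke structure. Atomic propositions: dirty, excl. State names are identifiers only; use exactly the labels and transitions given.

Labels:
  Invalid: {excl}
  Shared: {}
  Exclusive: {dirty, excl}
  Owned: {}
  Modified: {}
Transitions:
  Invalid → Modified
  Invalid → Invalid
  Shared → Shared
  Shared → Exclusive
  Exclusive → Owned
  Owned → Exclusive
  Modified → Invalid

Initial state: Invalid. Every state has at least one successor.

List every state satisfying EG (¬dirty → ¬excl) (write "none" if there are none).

{Shared, Exclusive, Owned}

States satisfying ¬dirty → ¬excl: {Shared, Exclusive, Owned, Modified}.
States satisfying EG (¬dirty → ¬excl): {Shared, Exclusive, Owned}.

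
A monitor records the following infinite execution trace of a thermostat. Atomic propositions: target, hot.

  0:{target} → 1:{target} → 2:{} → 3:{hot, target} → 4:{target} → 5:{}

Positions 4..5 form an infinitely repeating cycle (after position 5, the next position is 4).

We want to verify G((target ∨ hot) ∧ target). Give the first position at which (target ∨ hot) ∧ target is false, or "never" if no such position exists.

2

Check (target ∨ hot) ∧ target at each position in order: 0 ✓, 1 ✓.
At position 2 the labels are {}, so (target ∨ hot) ∧ target is false there. This is the first violation.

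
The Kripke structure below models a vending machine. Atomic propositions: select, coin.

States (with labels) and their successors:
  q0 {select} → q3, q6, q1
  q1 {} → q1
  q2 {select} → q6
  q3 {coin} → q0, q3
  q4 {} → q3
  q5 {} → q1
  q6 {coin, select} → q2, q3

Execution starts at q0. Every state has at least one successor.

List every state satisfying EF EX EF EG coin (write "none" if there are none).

{q0, q2, q3, q4, q6}

States satisfying EX EF EG coin: {q0, q2, q3, q4, q6}.
States satisfying EF EX EF EG coin: {q0, q2, q3, q4, q6}.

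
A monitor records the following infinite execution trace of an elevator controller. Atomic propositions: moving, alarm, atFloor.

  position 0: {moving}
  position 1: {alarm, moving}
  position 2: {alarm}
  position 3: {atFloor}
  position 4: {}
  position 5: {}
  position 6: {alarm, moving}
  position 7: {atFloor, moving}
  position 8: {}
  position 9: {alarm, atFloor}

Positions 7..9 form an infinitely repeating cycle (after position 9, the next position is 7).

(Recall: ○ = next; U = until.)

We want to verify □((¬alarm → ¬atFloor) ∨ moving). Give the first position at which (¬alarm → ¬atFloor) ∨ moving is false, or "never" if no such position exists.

Check (¬alarm → ¬atFloor) ∨ moving at each position in order: 0 ✓, 1 ✓, 2 ✓.
At position 3 the labels are {atFloor}, so (¬alarm → ¬atFloor) ∨ moving is false there. This is the first violation.

3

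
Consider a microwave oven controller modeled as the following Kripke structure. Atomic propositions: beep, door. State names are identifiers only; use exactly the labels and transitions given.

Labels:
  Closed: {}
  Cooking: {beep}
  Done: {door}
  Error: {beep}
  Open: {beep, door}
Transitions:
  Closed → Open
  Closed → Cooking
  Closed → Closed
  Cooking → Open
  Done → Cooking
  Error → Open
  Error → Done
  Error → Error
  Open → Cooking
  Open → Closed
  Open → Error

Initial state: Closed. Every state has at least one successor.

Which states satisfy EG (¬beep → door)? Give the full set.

States satisfying ¬beep → door: {Cooking, Done, Error, Open}.
States satisfying EG (¬beep → door): {Cooking, Done, Error, Open}.

{Cooking, Done, Error, Open}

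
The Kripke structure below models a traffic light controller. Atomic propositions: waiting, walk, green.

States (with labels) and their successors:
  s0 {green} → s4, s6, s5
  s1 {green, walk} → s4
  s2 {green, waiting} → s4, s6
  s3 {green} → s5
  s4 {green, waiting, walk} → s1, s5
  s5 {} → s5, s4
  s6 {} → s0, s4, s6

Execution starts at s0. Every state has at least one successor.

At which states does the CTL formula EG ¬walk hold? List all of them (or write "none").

{s0, s2, s3, s5, s6}

States satisfying ¬walk: {s0, s2, s3, s5, s6}.
States satisfying EG ¬walk: {s0, s2, s3, s5, s6}.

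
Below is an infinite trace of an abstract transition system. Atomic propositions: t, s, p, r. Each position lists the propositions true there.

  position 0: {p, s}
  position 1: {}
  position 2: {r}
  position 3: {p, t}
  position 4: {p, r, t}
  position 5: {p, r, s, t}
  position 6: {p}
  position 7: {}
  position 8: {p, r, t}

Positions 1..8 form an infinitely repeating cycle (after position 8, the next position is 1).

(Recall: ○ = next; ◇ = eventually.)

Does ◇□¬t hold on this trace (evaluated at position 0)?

Does not hold

□¬t is false at every position 0..8, so it never becomes true and ◇□¬t fails.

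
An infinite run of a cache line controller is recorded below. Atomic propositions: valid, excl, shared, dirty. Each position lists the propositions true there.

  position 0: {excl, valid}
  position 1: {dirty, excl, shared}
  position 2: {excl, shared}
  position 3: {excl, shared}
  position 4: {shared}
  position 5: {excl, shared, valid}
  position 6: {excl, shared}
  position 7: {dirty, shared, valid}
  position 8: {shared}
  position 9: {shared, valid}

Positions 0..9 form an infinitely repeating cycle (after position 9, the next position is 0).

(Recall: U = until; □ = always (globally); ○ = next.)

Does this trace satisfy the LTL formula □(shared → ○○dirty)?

No

shared → ○○dirty must hold at every position from 0 onward. It fails at position 1, so □(shared → ○○dirty) is false.
Positions where shared holds: 1, 2, 3, 4, 5, 6, 7, 8, 9.
Check ○○dirty at each: 1→fails, 2→fails, 3→fails, 4→fails, 5→ok, 6→fails, 7→fails, 8→fails, 9→ok.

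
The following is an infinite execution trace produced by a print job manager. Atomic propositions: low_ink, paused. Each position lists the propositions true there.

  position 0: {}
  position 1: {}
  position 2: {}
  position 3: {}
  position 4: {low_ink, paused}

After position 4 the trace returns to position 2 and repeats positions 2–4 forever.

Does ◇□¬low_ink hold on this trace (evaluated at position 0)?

□¬low_ink is false at every position 0..4, so it never becomes true and ◇□¬low_ink fails.

Violated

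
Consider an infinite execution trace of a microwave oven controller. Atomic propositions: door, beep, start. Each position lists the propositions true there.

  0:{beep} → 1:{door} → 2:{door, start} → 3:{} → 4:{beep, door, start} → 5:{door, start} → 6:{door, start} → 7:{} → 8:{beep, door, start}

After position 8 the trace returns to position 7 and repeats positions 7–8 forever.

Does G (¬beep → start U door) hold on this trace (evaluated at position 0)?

Violated

¬beep → start U door must hold at every position from 0 onward. It fails at position 3, so G (¬beep → start U door) is false.
Positions where ¬beep holds: 1, 2, 3, 5, 6, 7.
Check start U door at each: 1→ok, 2→ok, 3→fails, 5→ok, 6→ok, 7→fails.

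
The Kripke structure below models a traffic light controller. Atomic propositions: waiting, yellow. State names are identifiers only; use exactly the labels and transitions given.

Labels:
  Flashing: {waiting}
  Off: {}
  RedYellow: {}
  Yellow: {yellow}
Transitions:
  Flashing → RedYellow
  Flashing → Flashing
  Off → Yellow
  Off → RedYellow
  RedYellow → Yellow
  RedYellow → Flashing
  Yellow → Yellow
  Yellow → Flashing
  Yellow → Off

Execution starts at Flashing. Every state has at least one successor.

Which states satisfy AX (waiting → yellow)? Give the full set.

{Off}

States satisfying waiting → yellow: {Off, RedYellow, Yellow}.
States satisfying AX (waiting → yellow): {Off}.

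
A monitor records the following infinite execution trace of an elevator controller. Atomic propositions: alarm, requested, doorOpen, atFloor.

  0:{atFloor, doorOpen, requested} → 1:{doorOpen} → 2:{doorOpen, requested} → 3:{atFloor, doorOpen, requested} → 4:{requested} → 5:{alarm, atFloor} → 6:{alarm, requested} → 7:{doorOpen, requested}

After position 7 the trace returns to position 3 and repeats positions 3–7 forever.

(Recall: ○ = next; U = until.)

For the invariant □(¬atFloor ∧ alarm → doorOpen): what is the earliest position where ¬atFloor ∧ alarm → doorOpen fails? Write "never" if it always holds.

Check ¬atFloor ∧ alarm → doorOpen at each position in order: 0 ✓, 1 ✓, 2 ✓, 3 ✓, 4 ✓, 5 ✓.
At position 6 the labels are {alarm, requested}, so ¬atFloor ∧ alarm → doorOpen is false there. This is the first violation.

6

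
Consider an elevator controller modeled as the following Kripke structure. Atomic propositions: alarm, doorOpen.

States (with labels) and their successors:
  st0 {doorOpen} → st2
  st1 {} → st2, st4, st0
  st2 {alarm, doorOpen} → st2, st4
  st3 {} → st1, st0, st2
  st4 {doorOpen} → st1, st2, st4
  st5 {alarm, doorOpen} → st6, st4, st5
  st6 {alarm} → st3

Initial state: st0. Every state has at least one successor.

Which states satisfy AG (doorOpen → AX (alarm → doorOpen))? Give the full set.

{st0, st1, st2, st3, st4, st6}

States satisfying doorOpen → AX (alarm → doorOpen): {st0, st1, st2, st3, st4, st6}.
States satisfying AG (doorOpen → AX (alarm → doorOpen)): {st0, st1, st2, st3, st4, st6}.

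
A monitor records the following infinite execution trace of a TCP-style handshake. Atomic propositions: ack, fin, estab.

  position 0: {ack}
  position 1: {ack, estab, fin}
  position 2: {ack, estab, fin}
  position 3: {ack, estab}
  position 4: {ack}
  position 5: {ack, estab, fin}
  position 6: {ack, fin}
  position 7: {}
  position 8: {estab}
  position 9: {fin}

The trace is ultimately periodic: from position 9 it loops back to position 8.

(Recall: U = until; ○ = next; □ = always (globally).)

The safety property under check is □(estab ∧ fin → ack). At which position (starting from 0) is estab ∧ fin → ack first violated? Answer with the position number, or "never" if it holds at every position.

estab ∧ fin → ack holds at every position 0..9, and those are all the positions the trace ever visits, so the invariant □(estab ∧ fin → ack) is never violated.

never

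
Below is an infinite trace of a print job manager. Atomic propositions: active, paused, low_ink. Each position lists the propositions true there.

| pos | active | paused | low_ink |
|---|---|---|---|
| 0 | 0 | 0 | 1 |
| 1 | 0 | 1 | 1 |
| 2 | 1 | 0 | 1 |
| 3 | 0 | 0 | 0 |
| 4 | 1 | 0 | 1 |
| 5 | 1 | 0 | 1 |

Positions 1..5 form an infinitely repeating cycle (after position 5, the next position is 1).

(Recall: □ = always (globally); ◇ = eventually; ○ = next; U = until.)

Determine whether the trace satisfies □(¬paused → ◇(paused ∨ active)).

Satisfied

¬paused → ◇(paused ∨ active) holds at every position 0..5, and those are all positions ever visited, so □(¬paused → ◇(paused ∨ active)) holds.
Positions where ¬paused holds: 0, 2, 3, 4, 5.
Check ◇(paused ∨ active) at each: 0→ok, 2→ok, 3→ok, 4→ok, 5→ok.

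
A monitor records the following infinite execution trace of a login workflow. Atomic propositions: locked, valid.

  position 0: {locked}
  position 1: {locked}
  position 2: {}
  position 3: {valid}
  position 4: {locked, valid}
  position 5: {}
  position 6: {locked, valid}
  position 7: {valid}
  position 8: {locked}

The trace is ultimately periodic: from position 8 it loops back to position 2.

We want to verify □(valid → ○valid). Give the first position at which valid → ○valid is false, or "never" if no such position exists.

4

Check valid → ○valid at each position in order: 0 ✓, 1 ✓, 2 ✓, 3 ✓.
At position 4 the labels are {locked, valid} and the next position 5 has {}, so valid → ○valid is false there. This is the first violation.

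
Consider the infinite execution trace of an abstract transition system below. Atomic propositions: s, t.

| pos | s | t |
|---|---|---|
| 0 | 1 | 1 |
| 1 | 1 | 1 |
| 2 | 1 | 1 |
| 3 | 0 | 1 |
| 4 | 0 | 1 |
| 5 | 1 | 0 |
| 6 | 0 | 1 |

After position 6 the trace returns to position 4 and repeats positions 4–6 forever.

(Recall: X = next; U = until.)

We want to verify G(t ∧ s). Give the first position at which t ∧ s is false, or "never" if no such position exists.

Check t ∧ s at each position in order: 0 ✓, 1 ✓, 2 ✓.
At position 3 the labels are {t}, so t ∧ s is false there. This is the first violation.

3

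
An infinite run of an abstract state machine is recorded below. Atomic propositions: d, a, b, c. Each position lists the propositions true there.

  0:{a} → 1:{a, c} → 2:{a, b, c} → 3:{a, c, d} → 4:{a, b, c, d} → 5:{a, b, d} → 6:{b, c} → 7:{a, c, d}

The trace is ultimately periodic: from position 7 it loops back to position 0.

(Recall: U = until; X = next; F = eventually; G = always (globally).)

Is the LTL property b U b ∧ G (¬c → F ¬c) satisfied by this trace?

Walking from position 0: at position 0, b has not yet held and b fails, so b U b is false.
¬c → F ¬c holds at every position 0..7, and those are all positions ever visited, so G (¬c → F ¬c) holds.
Positions where ¬c holds: 0, 5.
Check F ¬c at each: 0→ok, 5→ok.
At position 0: b U b is false; G (¬c → F ¬c) is true; so b U b ∧ G (¬c → F ¬c) is false.

Violated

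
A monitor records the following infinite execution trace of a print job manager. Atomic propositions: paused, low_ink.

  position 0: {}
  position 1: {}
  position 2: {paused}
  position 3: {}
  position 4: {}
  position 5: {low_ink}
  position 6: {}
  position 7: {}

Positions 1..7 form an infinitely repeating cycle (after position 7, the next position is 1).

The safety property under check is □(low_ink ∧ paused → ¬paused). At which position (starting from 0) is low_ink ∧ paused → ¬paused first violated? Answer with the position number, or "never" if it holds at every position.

never

low_ink ∧ paused → ¬paused holds at every position 0..7, and those are all the positions the trace ever visits, so the invariant □(low_ink ∧ paused → ¬paused) is never violated.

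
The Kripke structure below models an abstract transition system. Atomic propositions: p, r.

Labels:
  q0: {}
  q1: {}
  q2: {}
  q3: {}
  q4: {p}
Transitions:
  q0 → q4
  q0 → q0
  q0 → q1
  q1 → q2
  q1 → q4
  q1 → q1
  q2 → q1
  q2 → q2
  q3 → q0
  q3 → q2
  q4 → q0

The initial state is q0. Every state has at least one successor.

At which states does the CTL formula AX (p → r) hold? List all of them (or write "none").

{q2, q3, q4}

States satisfying p → r: {q0, q1, q2, q3}.
States satisfying AX (p → r): {q2, q3, q4}.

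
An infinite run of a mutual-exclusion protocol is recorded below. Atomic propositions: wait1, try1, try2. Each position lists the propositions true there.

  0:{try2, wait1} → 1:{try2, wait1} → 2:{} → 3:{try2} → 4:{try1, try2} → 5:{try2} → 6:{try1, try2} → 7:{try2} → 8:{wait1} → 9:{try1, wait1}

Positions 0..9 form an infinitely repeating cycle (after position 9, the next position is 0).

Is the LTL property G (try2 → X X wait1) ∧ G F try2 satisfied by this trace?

No

try2 → X X wait1 must hold at every position from 0 onward. It fails at position 0, so G (try2 → X X wait1) is false.
Positions where try2 holds: 0, 1, 3, 4, 5, 6, 7.
Check X X wait1 at each: 0→fails, 1→fails, 3→fails, 4→fails, 5→fails, 6→ok, 7→ok.
F try2 holds at every position 0..9, and those are all positions ever visited, so G F try2 holds.
At position 0: G (try2 → X X wait1) is false; G F try2 is true; so G (try2 → X X wait1) ∧ G F try2 is false.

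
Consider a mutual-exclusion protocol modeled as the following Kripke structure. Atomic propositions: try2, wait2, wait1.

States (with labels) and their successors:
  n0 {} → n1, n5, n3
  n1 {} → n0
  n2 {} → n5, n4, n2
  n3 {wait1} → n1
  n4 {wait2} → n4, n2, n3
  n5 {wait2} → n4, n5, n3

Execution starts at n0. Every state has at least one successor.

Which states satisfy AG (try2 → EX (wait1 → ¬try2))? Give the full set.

{n0, n1, n2, n3, n4, n5}

States satisfying try2 → EX (wait1 → ¬try2): {n0, n1, n2, n3, n4, n5}.
States satisfying AG (try2 → EX (wait1 → ¬try2)): {n0, n1, n2, n3, n4, n5}.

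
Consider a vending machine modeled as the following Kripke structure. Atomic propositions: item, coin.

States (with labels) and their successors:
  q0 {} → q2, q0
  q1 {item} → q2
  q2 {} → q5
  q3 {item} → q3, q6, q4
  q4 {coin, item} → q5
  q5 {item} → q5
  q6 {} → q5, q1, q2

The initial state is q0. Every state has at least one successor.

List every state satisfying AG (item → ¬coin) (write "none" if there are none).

States satisfying item → ¬coin: {q0, q1, q2, q3, q5, q6}.
States satisfying AG (item → ¬coin): {q0, q1, q2, q5, q6}.

{q0, q1, q2, q5, q6}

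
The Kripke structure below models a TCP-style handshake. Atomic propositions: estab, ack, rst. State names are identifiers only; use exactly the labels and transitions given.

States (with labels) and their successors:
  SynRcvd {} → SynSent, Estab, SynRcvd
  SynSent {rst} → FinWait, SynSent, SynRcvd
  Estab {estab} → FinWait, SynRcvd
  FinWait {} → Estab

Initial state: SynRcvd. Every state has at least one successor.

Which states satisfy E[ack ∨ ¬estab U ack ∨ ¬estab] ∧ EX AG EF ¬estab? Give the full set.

States satisfying ack ∨ ¬estab: {SynRcvd, SynSent, FinWait}.
States satisfying E[ack ∨ ¬estab U ack ∨ ¬estab]: {SynRcvd, SynSent, FinWait}.
States satisfying AG EF ¬estab: {SynRcvd, SynSent, Estab, FinWait}.
States satisfying EX AG EF ¬estab: {SynRcvd, SynSent, Estab, FinWait}.
States satisfying E[ack ∨ ¬estab U ack ∨ ¬estab] ∧ EX AG EF ¬estab: {SynRcvd, SynSent, FinWait}.

{SynRcvd, SynSent, FinWait}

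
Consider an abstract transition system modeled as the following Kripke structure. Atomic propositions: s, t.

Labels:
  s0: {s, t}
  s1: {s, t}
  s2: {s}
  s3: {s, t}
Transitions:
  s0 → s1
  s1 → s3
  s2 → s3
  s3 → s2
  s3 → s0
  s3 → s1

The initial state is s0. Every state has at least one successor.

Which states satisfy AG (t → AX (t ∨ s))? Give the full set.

{s0, s1, s2, s3}

States satisfying t → AX (t ∨ s): {s0, s1, s2, s3}.
States satisfying AG (t → AX (t ∨ s)): {s0, s1, s2, s3}.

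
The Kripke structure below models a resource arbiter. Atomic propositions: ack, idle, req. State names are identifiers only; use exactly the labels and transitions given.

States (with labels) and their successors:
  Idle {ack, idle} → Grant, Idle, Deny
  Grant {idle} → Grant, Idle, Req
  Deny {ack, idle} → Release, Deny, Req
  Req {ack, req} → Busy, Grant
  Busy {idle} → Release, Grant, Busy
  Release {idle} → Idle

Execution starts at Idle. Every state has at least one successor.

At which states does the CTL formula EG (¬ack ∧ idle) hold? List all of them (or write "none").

States satisfying ¬ack ∧ idle: {Grant, Busy, Release}.
States satisfying EG (¬ack ∧ idle): {Grant, Busy}.

{Grant, Busy}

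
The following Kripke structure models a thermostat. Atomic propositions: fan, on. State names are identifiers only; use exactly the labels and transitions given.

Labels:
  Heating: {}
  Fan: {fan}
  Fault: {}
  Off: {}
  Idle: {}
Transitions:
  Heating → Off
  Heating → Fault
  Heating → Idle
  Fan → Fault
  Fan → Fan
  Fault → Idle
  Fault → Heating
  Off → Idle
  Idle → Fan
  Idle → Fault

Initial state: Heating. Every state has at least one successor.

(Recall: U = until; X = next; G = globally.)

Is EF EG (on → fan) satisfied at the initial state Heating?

States satisfying EG (on → fan): {Heating, Fan, Fault, Off, Idle}.
States satisfying EF EG (on → fan): {Heating, Fan, Fault, Off, Idle}.
Some path from Heating reaches a state where EG (on → fan) holds.
Heating ∈ Sat(EF EG (on → fan)).

Holds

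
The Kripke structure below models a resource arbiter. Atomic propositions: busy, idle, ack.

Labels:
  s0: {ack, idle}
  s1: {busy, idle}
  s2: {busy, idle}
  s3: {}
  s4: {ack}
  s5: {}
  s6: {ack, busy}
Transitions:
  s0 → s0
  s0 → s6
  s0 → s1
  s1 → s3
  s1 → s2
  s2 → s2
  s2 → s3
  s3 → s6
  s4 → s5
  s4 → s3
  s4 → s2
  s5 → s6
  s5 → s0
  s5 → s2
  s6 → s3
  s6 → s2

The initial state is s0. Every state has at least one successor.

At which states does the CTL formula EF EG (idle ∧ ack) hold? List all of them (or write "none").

{s0, s4, s5}

States satisfying EG (idle ∧ ack): {s0}.
States satisfying EF EG (idle ∧ ack): {s0, s4, s5}.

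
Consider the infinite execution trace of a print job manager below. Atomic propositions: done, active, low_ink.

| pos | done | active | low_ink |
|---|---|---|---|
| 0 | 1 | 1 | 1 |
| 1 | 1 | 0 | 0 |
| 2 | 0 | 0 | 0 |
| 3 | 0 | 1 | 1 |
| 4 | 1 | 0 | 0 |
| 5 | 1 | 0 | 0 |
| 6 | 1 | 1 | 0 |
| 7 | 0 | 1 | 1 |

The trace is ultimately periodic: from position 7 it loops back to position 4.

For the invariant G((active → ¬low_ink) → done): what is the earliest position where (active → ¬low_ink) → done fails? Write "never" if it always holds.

2

Check (active → ¬low_ink) → done at each position in order: 0 ✓, 1 ✓.
At position 2 the labels are {}, so (active → ¬low_ink) → done is false there. This is the first violation.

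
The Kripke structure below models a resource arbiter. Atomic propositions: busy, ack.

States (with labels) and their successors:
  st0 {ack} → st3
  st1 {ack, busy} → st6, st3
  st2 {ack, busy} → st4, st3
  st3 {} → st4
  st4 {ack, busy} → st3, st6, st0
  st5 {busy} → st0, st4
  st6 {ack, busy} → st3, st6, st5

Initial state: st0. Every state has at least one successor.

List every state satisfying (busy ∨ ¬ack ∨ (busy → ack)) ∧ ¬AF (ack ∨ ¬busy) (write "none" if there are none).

none

States satisfying ¬ack: {st3, st5}.
States satisfying busy ∨ ¬ack: {st1, st2, st3, st4, st5, st6}.
States satisfying busy → ack: {st0, st1, st2, st3, st4, st6}.
States satisfying busy ∨ ¬ack ∨ (busy → ack): {st0, st1, st2, st3, st4, st5, st6}.
States satisfying ack ∨ ¬busy: {st0, st1, st2, st3, st4, st6}.
States satisfying AF (ack ∨ ¬busy): {st0, st1, st2, st3, st4, st5, st6}.
States satisfying ¬AF (ack ∨ ¬busy): ∅.
States satisfying (busy ∨ ¬ack ∨ (busy → ack)) ∧ ¬AF (ack ∨ ¬busy): ∅.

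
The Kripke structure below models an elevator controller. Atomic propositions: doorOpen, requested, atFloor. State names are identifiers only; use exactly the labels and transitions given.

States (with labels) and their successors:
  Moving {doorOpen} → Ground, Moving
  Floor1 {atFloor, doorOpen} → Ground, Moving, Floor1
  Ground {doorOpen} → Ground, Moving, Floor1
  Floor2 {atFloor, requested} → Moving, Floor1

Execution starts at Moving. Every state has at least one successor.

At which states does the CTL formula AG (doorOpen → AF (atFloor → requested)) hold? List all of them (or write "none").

none

States satisfying doorOpen → AF (atFloor → requested): {Moving, Ground, Floor2}.
States satisfying AG (doorOpen → AF (atFloor → requested)): ∅.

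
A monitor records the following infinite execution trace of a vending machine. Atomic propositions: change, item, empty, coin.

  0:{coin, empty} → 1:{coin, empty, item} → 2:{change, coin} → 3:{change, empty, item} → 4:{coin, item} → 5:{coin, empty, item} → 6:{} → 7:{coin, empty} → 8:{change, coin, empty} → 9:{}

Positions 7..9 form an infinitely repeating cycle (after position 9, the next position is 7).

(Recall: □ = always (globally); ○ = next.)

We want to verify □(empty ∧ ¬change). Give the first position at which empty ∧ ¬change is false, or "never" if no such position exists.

Check empty ∧ ¬change at each position in order: 0 ✓, 1 ✓.
At position 2 the labels are {change, coin}, so empty ∧ ¬change is false there. This is the first violation.

2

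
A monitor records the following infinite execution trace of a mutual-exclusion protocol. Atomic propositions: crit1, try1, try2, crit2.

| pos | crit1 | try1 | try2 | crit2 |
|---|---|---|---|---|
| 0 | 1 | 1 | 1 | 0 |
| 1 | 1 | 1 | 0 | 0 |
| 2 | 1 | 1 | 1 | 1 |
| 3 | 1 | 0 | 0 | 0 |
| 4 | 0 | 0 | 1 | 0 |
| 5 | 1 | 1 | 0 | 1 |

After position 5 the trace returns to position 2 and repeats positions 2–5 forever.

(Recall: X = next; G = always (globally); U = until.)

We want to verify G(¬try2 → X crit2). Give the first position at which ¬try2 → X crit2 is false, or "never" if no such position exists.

3

Check ¬try2 → X crit2 at each position in order: 0 ✓, 1 ✓, 2 ✓.
At position 3 the labels are {crit1} and the next position 4 has {try2}, so ¬try2 → X crit2 is false there. This is the first violation.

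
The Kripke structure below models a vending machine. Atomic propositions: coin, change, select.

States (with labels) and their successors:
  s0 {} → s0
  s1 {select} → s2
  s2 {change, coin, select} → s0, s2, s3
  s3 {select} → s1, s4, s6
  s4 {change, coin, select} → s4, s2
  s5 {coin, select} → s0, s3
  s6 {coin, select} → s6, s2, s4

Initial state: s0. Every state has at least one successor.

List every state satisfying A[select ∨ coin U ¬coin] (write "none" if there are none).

States satisfying select ∨ coin: {s1, s2, s3, s4, s5, s6}.
States satisfying ¬coin: {s0, s1, s3}.
States satisfying A[select ∨ coin U ¬coin]: {s0, s1, s3, s5}.

{s0, s1, s3, s5}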